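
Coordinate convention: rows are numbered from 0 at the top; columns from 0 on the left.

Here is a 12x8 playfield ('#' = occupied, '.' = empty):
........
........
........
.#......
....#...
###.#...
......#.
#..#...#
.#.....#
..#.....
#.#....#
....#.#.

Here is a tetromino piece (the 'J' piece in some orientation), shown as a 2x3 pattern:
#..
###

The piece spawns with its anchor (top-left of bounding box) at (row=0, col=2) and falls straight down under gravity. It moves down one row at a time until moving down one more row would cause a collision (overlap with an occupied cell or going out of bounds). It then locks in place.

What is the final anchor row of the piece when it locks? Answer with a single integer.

Spawn at (row=0, col=2). Try each row:
  row 0: fits
  row 1: fits
  row 2: fits
  row 3: blocked -> lock at row 2

Answer: 2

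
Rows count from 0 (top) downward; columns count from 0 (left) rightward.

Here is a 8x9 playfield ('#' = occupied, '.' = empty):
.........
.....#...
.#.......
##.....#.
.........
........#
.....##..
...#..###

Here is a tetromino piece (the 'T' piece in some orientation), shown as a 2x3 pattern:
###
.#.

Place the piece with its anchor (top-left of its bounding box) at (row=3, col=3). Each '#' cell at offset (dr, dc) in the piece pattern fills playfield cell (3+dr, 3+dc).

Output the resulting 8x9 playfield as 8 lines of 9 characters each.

Answer: .........
.....#...
.#.......
##.###.#.
....#....
........#
.....##..
...#..###

Derivation:
Fill (3+0,3+0) = (3,3)
Fill (3+0,3+1) = (3,4)
Fill (3+0,3+2) = (3,5)
Fill (3+1,3+1) = (4,4)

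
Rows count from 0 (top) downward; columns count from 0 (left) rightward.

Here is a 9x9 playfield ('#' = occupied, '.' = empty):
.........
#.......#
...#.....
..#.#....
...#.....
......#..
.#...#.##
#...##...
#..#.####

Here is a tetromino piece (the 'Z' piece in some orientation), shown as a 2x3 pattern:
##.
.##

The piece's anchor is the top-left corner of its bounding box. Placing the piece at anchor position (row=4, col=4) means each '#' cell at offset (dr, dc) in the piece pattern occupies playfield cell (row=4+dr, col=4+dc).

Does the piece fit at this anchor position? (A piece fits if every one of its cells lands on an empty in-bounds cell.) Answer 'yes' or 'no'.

Answer: no

Derivation:
Check each piece cell at anchor (4, 4):
  offset (0,0) -> (4,4): empty -> OK
  offset (0,1) -> (4,5): empty -> OK
  offset (1,1) -> (5,5): empty -> OK
  offset (1,2) -> (5,6): occupied ('#') -> FAIL
All cells valid: no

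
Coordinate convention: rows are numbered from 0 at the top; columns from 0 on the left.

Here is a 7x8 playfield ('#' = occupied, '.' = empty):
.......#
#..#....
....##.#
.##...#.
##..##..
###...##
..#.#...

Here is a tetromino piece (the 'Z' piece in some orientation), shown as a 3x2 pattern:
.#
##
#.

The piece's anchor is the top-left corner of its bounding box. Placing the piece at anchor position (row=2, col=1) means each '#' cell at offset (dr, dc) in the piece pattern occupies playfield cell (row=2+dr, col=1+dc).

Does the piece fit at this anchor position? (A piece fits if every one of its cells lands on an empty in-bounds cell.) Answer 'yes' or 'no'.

Check each piece cell at anchor (2, 1):
  offset (0,1) -> (2,2): empty -> OK
  offset (1,0) -> (3,1): occupied ('#') -> FAIL
  offset (1,1) -> (3,2): occupied ('#') -> FAIL
  offset (2,0) -> (4,1): occupied ('#') -> FAIL
All cells valid: no

Answer: no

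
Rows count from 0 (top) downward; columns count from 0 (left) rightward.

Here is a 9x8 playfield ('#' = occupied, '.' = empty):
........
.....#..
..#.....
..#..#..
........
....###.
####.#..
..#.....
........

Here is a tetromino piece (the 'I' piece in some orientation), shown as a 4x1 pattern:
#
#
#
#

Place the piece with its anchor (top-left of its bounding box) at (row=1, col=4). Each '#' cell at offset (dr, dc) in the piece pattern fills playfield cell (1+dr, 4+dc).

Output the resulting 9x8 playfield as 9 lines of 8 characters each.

Fill (1+0,4+0) = (1,4)
Fill (1+1,4+0) = (2,4)
Fill (1+2,4+0) = (3,4)
Fill (1+3,4+0) = (4,4)

Answer: ........
....##..
..#.#...
..#.##..
....#...
....###.
####.#..
..#.....
........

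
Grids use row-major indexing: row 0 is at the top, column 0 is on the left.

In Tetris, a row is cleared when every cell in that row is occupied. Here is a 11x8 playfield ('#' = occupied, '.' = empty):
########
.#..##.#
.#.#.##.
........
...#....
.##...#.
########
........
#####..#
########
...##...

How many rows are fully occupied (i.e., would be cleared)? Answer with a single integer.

Check each row:
  row 0: 0 empty cells -> FULL (clear)
  row 1: 4 empty cells -> not full
  row 2: 4 empty cells -> not full
  row 3: 8 empty cells -> not full
  row 4: 7 empty cells -> not full
  row 5: 5 empty cells -> not full
  row 6: 0 empty cells -> FULL (clear)
  row 7: 8 empty cells -> not full
  row 8: 2 empty cells -> not full
  row 9: 0 empty cells -> FULL (clear)
  row 10: 6 empty cells -> not full
Total rows cleared: 3

Answer: 3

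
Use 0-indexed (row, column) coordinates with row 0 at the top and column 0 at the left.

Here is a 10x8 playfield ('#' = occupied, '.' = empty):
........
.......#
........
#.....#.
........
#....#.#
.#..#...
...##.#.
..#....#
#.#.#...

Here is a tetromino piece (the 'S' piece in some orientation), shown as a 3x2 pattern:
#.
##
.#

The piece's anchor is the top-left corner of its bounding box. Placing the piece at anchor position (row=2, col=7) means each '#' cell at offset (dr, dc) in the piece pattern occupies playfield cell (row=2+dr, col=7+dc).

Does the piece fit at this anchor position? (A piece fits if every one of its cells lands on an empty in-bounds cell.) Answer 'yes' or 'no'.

Answer: no

Derivation:
Check each piece cell at anchor (2, 7):
  offset (0,0) -> (2,7): empty -> OK
  offset (1,0) -> (3,7): empty -> OK
  offset (1,1) -> (3,8): out of bounds -> FAIL
  offset (2,1) -> (4,8): out of bounds -> FAIL
All cells valid: no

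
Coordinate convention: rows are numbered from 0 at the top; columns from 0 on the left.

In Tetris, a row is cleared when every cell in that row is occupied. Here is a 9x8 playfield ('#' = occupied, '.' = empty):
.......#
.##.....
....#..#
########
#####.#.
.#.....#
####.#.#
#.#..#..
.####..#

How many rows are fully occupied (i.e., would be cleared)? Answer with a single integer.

Check each row:
  row 0: 7 empty cells -> not full
  row 1: 6 empty cells -> not full
  row 2: 6 empty cells -> not full
  row 3: 0 empty cells -> FULL (clear)
  row 4: 2 empty cells -> not full
  row 5: 6 empty cells -> not full
  row 6: 2 empty cells -> not full
  row 7: 5 empty cells -> not full
  row 8: 3 empty cells -> not full
Total rows cleared: 1

Answer: 1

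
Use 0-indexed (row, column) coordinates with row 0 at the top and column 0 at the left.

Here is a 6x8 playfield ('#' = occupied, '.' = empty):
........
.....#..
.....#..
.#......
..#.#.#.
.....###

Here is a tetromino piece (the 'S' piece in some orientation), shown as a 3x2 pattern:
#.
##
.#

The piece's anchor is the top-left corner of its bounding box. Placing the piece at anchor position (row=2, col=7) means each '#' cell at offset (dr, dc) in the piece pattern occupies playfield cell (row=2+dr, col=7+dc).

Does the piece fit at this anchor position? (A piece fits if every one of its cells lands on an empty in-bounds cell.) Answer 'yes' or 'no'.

Check each piece cell at anchor (2, 7):
  offset (0,0) -> (2,7): empty -> OK
  offset (1,0) -> (3,7): empty -> OK
  offset (1,1) -> (3,8): out of bounds -> FAIL
  offset (2,1) -> (4,8): out of bounds -> FAIL
All cells valid: no

Answer: no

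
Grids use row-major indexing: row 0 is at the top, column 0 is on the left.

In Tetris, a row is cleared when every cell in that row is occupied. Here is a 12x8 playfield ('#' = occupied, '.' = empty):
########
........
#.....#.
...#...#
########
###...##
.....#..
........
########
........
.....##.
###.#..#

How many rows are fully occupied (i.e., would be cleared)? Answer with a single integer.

Check each row:
  row 0: 0 empty cells -> FULL (clear)
  row 1: 8 empty cells -> not full
  row 2: 6 empty cells -> not full
  row 3: 6 empty cells -> not full
  row 4: 0 empty cells -> FULL (clear)
  row 5: 3 empty cells -> not full
  row 6: 7 empty cells -> not full
  row 7: 8 empty cells -> not full
  row 8: 0 empty cells -> FULL (clear)
  row 9: 8 empty cells -> not full
  row 10: 6 empty cells -> not full
  row 11: 3 empty cells -> not full
Total rows cleared: 3

Answer: 3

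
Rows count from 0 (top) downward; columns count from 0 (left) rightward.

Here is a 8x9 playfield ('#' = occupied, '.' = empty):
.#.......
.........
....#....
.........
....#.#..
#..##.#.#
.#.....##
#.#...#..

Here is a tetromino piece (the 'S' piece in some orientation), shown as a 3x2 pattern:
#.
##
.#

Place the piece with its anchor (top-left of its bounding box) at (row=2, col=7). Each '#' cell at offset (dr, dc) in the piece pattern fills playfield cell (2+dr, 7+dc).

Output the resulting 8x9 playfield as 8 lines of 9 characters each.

Fill (2+0,7+0) = (2,7)
Fill (2+1,7+0) = (3,7)
Fill (2+1,7+1) = (3,8)
Fill (2+2,7+1) = (4,8)

Answer: .#.......
.........
....#..#.
.......##
....#.#.#
#..##.#.#
.#.....##
#.#...#..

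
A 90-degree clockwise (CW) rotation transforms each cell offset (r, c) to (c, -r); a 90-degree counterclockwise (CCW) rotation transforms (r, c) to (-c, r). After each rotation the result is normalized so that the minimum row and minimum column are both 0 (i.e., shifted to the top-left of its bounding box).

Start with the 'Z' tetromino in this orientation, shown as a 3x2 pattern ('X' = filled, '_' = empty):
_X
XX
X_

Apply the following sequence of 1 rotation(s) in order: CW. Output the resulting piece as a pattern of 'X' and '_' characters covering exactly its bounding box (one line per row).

Start:
_X
XX
X_
After rotation 1 (CW):
XX_
_XX

Answer: XX_
_XX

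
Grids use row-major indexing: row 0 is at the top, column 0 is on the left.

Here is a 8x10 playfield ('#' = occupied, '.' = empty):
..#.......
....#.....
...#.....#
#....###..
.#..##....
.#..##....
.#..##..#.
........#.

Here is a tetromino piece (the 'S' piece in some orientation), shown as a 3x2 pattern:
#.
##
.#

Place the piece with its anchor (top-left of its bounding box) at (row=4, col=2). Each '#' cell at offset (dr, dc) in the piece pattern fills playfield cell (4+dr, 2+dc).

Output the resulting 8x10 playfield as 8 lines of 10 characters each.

Fill (4+0,2+0) = (4,2)
Fill (4+1,2+0) = (5,2)
Fill (4+1,2+1) = (5,3)
Fill (4+2,2+1) = (6,3)

Answer: ..#.......
....#.....
...#.....#
#....###..
.##.##....
.#####....
.#.###..#.
........#.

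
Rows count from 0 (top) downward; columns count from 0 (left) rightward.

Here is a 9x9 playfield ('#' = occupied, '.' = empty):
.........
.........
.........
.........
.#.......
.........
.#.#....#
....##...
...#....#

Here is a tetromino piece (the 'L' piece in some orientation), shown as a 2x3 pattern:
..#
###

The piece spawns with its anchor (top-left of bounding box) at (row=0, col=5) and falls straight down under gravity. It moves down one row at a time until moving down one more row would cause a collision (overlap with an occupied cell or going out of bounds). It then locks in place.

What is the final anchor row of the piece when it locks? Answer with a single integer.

Answer: 5

Derivation:
Spawn at (row=0, col=5). Try each row:
  row 0: fits
  row 1: fits
  row 2: fits
  row 3: fits
  row 4: fits
  row 5: fits
  row 6: blocked -> lock at row 5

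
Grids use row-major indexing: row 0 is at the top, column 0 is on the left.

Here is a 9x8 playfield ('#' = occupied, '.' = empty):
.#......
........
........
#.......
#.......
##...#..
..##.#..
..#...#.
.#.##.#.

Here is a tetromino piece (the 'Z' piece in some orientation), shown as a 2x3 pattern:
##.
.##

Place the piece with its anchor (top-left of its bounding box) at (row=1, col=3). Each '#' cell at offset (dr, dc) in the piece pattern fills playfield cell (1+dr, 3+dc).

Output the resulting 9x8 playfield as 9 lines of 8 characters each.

Answer: .#......
...##...
....##..
#.......
#.......
##...#..
..##.#..
..#...#.
.#.##.#.

Derivation:
Fill (1+0,3+0) = (1,3)
Fill (1+0,3+1) = (1,4)
Fill (1+1,3+1) = (2,4)
Fill (1+1,3+2) = (2,5)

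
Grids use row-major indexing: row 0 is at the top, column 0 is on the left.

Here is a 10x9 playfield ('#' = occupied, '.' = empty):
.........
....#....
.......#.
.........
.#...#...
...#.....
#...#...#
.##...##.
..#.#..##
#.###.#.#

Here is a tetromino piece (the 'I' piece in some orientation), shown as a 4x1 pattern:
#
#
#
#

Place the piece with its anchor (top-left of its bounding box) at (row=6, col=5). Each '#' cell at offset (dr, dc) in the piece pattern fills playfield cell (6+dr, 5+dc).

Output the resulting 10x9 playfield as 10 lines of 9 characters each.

Answer: .........
....#....
.......#.
.........
.#...#...
...#.....
#...##..#
.##..###.
..#.##.##
#.#####.#

Derivation:
Fill (6+0,5+0) = (6,5)
Fill (6+1,5+0) = (7,5)
Fill (6+2,5+0) = (8,5)
Fill (6+3,5+0) = (9,5)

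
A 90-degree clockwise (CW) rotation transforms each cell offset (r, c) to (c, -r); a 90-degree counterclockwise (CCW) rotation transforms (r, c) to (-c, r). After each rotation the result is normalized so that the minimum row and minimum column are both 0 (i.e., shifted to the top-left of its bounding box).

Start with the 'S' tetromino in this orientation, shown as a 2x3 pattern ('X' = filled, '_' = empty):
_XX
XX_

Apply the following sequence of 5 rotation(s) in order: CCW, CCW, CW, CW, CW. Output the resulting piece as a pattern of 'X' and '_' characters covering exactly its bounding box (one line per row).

Start:
_XX
XX_
After rotation 1 (CCW):
X_
XX
_X
After rotation 2 (CCW):
_XX
XX_
After rotation 3 (CW):
X_
XX
_X
After rotation 4 (CW):
_XX
XX_
After rotation 5 (CW):
X_
XX
_X

Answer: X_
XX
_X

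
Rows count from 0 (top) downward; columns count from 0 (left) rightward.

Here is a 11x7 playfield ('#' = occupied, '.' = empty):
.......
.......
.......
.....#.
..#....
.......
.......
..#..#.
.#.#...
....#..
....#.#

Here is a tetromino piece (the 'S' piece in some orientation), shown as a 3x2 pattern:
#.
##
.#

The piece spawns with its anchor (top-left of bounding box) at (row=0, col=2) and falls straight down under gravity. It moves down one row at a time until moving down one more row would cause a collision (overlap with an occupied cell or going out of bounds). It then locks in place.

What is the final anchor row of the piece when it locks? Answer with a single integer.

Answer: 2

Derivation:
Spawn at (row=0, col=2). Try each row:
  row 0: fits
  row 1: fits
  row 2: fits
  row 3: blocked -> lock at row 2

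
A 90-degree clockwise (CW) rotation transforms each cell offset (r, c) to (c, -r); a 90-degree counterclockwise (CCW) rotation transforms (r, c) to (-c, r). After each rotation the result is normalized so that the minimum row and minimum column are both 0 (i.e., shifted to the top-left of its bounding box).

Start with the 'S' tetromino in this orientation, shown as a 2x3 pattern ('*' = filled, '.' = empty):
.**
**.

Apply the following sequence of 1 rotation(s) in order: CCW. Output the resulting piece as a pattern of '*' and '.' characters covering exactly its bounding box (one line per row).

Start:
.**
**.
After rotation 1 (CCW):
*.
**
.*

Answer: *.
**
.*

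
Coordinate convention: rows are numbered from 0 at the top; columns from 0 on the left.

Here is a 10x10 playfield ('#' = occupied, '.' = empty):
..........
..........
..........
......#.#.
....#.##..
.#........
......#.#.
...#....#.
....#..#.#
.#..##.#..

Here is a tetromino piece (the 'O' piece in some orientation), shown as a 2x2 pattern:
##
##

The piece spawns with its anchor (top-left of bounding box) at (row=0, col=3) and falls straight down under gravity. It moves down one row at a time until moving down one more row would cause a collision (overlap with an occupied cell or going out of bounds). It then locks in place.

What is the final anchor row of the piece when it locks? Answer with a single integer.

Answer: 2

Derivation:
Spawn at (row=0, col=3). Try each row:
  row 0: fits
  row 1: fits
  row 2: fits
  row 3: blocked -> lock at row 2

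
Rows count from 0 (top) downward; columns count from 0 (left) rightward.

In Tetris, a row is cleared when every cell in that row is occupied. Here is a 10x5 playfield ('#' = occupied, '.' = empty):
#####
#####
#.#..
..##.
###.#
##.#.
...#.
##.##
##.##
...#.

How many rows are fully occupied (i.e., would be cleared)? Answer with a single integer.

Check each row:
  row 0: 0 empty cells -> FULL (clear)
  row 1: 0 empty cells -> FULL (clear)
  row 2: 3 empty cells -> not full
  row 3: 3 empty cells -> not full
  row 4: 1 empty cell -> not full
  row 5: 2 empty cells -> not full
  row 6: 4 empty cells -> not full
  row 7: 1 empty cell -> not full
  row 8: 1 empty cell -> not full
  row 9: 4 empty cells -> not full
Total rows cleared: 2

Answer: 2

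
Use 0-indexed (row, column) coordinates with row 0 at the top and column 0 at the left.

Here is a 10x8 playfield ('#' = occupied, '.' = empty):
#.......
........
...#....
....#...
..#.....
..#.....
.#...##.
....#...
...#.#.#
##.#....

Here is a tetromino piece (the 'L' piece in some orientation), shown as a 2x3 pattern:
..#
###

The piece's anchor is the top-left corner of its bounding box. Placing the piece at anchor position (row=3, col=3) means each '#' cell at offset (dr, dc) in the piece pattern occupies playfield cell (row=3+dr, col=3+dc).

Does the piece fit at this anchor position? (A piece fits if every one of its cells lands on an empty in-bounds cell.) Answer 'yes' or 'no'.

Check each piece cell at anchor (3, 3):
  offset (0,2) -> (3,5): empty -> OK
  offset (1,0) -> (4,3): empty -> OK
  offset (1,1) -> (4,4): empty -> OK
  offset (1,2) -> (4,5): empty -> OK
All cells valid: yes

Answer: yes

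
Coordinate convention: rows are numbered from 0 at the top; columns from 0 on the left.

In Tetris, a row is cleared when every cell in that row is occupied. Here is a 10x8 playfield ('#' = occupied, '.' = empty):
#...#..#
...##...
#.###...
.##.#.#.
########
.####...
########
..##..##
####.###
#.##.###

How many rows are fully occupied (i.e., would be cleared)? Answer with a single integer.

Answer: 2

Derivation:
Check each row:
  row 0: 5 empty cells -> not full
  row 1: 6 empty cells -> not full
  row 2: 4 empty cells -> not full
  row 3: 4 empty cells -> not full
  row 4: 0 empty cells -> FULL (clear)
  row 5: 4 empty cells -> not full
  row 6: 0 empty cells -> FULL (clear)
  row 7: 4 empty cells -> not full
  row 8: 1 empty cell -> not full
  row 9: 2 empty cells -> not full
Total rows cleared: 2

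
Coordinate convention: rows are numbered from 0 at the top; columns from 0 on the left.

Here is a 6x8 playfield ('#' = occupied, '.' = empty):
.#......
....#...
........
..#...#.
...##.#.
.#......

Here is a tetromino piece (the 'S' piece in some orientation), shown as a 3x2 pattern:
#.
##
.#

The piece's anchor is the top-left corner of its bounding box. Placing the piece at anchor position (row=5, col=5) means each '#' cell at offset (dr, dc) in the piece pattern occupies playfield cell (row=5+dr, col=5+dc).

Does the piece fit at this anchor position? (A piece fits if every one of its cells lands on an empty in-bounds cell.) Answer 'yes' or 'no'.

Check each piece cell at anchor (5, 5):
  offset (0,0) -> (5,5): empty -> OK
  offset (1,0) -> (6,5): out of bounds -> FAIL
  offset (1,1) -> (6,6): out of bounds -> FAIL
  offset (2,1) -> (7,6): out of bounds -> FAIL
All cells valid: no

Answer: no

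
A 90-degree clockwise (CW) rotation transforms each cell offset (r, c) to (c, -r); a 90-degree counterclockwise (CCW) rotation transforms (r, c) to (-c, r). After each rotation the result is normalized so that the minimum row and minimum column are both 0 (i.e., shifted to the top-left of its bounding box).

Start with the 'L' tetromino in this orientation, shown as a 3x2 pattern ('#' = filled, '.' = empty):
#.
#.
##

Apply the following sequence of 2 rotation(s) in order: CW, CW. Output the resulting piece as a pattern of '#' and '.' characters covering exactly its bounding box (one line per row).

Answer: ##
.#
.#

Derivation:
Start:
#.
#.
##
After rotation 1 (CW):
###
#..
After rotation 2 (CW):
##
.#
.#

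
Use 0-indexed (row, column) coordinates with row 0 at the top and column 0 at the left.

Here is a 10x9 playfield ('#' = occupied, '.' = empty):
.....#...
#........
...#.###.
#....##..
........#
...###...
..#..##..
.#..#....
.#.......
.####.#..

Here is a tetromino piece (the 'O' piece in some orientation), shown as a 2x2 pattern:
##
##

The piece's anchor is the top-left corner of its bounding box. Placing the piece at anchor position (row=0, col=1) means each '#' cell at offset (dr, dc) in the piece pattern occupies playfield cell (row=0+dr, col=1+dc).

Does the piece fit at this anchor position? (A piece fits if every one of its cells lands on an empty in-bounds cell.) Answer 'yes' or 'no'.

Check each piece cell at anchor (0, 1):
  offset (0,0) -> (0,1): empty -> OK
  offset (0,1) -> (0,2): empty -> OK
  offset (1,0) -> (1,1): empty -> OK
  offset (1,1) -> (1,2): empty -> OK
All cells valid: yes

Answer: yes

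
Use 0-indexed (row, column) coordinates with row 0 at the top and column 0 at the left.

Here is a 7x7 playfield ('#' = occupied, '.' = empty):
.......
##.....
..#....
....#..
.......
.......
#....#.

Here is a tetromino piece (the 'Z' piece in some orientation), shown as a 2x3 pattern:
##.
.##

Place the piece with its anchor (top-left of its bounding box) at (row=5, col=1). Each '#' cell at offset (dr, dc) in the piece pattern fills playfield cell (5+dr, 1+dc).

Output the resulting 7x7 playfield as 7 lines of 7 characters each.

Fill (5+0,1+0) = (5,1)
Fill (5+0,1+1) = (5,2)
Fill (5+1,1+1) = (6,2)
Fill (5+1,1+2) = (6,3)

Answer: .......
##.....
..#....
....#..
.......
.##....
#.##.#.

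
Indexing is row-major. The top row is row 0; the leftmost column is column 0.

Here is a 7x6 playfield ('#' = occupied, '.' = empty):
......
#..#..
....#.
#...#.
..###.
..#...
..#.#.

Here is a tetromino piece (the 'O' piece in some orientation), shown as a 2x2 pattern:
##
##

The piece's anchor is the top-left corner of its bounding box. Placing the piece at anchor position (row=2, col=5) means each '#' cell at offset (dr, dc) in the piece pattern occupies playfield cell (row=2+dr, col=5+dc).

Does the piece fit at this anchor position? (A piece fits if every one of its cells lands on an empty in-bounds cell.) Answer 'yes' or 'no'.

Check each piece cell at anchor (2, 5):
  offset (0,0) -> (2,5): empty -> OK
  offset (0,1) -> (2,6): out of bounds -> FAIL
  offset (1,0) -> (3,5): empty -> OK
  offset (1,1) -> (3,6): out of bounds -> FAIL
All cells valid: no

Answer: no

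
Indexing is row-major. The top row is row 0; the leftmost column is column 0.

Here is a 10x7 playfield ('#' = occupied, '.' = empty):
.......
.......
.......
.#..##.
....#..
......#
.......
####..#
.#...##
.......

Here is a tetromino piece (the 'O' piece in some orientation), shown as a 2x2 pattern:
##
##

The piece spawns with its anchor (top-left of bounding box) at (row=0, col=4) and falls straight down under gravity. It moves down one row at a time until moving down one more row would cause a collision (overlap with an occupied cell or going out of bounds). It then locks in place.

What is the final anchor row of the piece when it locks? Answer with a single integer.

Spawn at (row=0, col=4). Try each row:
  row 0: fits
  row 1: fits
  row 2: blocked -> lock at row 1

Answer: 1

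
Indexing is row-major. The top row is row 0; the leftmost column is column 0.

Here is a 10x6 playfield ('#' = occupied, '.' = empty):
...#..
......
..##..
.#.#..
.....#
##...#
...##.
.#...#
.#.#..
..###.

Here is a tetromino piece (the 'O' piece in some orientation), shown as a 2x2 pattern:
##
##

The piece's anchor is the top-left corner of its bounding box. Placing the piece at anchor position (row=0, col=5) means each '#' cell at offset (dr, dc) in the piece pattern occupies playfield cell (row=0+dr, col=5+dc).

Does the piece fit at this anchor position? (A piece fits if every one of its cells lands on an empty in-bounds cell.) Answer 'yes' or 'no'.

Check each piece cell at anchor (0, 5):
  offset (0,0) -> (0,5): empty -> OK
  offset (0,1) -> (0,6): out of bounds -> FAIL
  offset (1,0) -> (1,5): empty -> OK
  offset (1,1) -> (1,6): out of bounds -> FAIL
All cells valid: no

Answer: no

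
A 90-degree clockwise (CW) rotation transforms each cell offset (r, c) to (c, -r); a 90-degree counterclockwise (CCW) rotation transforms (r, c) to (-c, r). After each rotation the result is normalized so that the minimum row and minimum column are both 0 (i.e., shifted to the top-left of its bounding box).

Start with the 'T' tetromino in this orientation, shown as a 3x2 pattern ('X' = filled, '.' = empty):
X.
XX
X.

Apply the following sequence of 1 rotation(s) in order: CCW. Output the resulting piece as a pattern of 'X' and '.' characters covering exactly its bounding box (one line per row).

Answer: .X.
XXX

Derivation:
Start:
X.
XX
X.
After rotation 1 (CCW):
.X.
XXX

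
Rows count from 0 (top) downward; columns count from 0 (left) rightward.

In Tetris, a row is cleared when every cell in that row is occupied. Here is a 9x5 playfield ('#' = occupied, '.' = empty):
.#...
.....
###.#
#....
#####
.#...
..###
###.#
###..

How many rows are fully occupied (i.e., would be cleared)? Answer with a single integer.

Check each row:
  row 0: 4 empty cells -> not full
  row 1: 5 empty cells -> not full
  row 2: 1 empty cell -> not full
  row 3: 4 empty cells -> not full
  row 4: 0 empty cells -> FULL (clear)
  row 5: 4 empty cells -> not full
  row 6: 2 empty cells -> not full
  row 7: 1 empty cell -> not full
  row 8: 2 empty cells -> not full
Total rows cleared: 1

Answer: 1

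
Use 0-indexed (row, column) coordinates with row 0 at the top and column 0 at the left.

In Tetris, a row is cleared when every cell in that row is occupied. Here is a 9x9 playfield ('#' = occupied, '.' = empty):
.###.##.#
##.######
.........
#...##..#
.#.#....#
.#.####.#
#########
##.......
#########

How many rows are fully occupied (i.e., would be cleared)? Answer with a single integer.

Answer: 2

Derivation:
Check each row:
  row 0: 3 empty cells -> not full
  row 1: 1 empty cell -> not full
  row 2: 9 empty cells -> not full
  row 3: 5 empty cells -> not full
  row 4: 6 empty cells -> not full
  row 5: 3 empty cells -> not full
  row 6: 0 empty cells -> FULL (clear)
  row 7: 7 empty cells -> not full
  row 8: 0 empty cells -> FULL (clear)
Total rows cleared: 2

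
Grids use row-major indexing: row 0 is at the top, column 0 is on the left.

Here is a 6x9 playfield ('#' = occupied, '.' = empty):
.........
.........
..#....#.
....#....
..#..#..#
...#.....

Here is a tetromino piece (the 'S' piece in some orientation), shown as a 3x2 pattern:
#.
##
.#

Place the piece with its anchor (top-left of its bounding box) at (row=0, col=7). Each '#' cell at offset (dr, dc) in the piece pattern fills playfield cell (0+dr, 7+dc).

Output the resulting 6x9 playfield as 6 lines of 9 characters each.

Answer: .......#.
.......##
..#....##
....#....
..#..#..#
...#.....

Derivation:
Fill (0+0,7+0) = (0,7)
Fill (0+1,7+0) = (1,7)
Fill (0+1,7+1) = (1,8)
Fill (0+2,7+1) = (2,8)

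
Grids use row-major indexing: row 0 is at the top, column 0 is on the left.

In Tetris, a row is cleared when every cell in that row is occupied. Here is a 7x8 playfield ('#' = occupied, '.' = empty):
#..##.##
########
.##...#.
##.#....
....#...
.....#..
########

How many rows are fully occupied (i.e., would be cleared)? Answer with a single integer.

Answer: 2

Derivation:
Check each row:
  row 0: 3 empty cells -> not full
  row 1: 0 empty cells -> FULL (clear)
  row 2: 5 empty cells -> not full
  row 3: 5 empty cells -> not full
  row 4: 7 empty cells -> not full
  row 5: 7 empty cells -> not full
  row 6: 0 empty cells -> FULL (clear)
Total rows cleared: 2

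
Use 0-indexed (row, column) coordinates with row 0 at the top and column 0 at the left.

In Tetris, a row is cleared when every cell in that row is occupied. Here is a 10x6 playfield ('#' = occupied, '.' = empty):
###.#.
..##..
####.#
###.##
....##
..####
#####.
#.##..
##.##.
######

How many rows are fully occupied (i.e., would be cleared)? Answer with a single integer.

Check each row:
  row 0: 2 empty cells -> not full
  row 1: 4 empty cells -> not full
  row 2: 1 empty cell -> not full
  row 3: 1 empty cell -> not full
  row 4: 4 empty cells -> not full
  row 5: 2 empty cells -> not full
  row 6: 1 empty cell -> not full
  row 7: 3 empty cells -> not full
  row 8: 2 empty cells -> not full
  row 9: 0 empty cells -> FULL (clear)
Total rows cleared: 1

Answer: 1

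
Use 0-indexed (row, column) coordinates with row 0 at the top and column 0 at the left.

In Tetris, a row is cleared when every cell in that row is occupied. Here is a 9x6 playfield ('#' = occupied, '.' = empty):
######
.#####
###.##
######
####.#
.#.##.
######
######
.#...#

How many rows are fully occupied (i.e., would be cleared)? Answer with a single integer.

Answer: 4

Derivation:
Check each row:
  row 0: 0 empty cells -> FULL (clear)
  row 1: 1 empty cell -> not full
  row 2: 1 empty cell -> not full
  row 3: 0 empty cells -> FULL (clear)
  row 4: 1 empty cell -> not full
  row 5: 3 empty cells -> not full
  row 6: 0 empty cells -> FULL (clear)
  row 7: 0 empty cells -> FULL (clear)
  row 8: 4 empty cells -> not full
Total rows cleared: 4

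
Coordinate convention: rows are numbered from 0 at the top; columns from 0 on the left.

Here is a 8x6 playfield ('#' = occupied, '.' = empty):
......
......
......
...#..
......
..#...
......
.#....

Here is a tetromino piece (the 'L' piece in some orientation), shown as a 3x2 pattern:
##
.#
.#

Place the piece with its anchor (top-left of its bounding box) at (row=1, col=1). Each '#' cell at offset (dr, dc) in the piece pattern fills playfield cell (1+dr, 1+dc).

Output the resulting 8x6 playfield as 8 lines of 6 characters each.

Answer: ......
.##...
..#...
..##..
......
..#...
......
.#....

Derivation:
Fill (1+0,1+0) = (1,1)
Fill (1+0,1+1) = (1,2)
Fill (1+1,1+1) = (2,2)
Fill (1+2,1+1) = (3,2)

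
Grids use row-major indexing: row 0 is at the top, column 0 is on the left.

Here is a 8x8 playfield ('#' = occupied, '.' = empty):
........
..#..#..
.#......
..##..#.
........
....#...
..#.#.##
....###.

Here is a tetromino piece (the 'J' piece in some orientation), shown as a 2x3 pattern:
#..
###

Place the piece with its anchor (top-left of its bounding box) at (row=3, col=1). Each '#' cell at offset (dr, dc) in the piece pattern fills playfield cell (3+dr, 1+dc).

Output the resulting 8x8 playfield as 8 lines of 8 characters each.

Fill (3+0,1+0) = (3,1)
Fill (3+1,1+0) = (4,1)
Fill (3+1,1+1) = (4,2)
Fill (3+1,1+2) = (4,3)

Answer: ........
..#..#..
.#......
.###..#.
.###....
....#...
..#.#.##
....###.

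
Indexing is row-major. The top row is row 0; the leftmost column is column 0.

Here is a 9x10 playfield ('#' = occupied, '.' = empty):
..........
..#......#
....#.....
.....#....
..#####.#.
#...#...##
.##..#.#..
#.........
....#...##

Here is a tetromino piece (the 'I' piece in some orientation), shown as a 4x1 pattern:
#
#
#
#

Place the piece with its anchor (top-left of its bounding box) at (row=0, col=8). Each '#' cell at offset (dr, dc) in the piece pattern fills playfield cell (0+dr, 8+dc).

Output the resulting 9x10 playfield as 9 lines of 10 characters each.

Fill (0+0,8+0) = (0,8)
Fill (0+1,8+0) = (1,8)
Fill (0+2,8+0) = (2,8)
Fill (0+3,8+0) = (3,8)

Answer: ........#.
..#.....##
....#...#.
.....#..#.
..#####.#.
#...#...##
.##..#.#..
#.........
....#...##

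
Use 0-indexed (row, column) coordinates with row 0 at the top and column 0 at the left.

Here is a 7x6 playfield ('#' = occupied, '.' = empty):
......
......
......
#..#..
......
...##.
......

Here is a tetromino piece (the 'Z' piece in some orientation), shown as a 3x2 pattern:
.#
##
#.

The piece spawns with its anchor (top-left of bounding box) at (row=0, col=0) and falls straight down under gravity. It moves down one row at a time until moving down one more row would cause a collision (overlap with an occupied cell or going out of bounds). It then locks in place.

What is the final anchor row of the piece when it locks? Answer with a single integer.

Answer: 0

Derivation:
Spawn at (row=0, col=0). Try each row:
  row 0: fits
  row 1: blocked -> lock at row 0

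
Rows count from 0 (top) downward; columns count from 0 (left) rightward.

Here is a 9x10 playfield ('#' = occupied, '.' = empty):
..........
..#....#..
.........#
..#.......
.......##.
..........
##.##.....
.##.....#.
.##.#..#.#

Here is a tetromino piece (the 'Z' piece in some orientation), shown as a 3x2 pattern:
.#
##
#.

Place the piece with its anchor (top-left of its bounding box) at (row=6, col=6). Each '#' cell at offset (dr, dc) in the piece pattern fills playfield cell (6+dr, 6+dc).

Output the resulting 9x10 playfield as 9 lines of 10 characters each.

Answer: ..........
..#....#..
.........#
..#.......
.......##.
..........
##.##..#..
.##...###.
.##.#.##.#

Derivation:
Fill (6+0,6+1) = (6,7)
Fill (6+1,6+0) = (7,6)
Fill (6+1,6+1) = (7,7)
Fill (6+2,6+0) = (8,6)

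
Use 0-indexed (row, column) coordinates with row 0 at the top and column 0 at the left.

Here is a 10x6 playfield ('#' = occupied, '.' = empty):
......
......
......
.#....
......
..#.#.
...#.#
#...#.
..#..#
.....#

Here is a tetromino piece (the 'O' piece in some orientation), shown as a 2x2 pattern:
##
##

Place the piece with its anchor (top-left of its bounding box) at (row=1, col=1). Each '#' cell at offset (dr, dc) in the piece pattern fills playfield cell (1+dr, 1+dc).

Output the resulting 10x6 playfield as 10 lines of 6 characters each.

Answer: ......
.##...
.##...
.#....
......
..#.#.
...#.#
#...#.
..#..#
.....#

Derivation:
Fill (1+0,1+0) = (1,1)
Fill (1+0,1+1) = (1,2)
Fill (1+1,1+0) = (2,1)
Fill (1+1,1+1) = (2,2)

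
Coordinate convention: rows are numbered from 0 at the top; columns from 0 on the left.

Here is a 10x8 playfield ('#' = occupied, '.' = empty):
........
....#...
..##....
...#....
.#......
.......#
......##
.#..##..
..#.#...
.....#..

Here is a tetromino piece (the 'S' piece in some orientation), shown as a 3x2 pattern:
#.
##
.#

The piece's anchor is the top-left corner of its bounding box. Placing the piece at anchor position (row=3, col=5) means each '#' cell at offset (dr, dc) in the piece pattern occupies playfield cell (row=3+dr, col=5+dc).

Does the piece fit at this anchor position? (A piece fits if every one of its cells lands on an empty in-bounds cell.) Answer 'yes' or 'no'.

Check each piece cell at anchor (3, 5):
  offset (0,0) -> (3,5): empty -> OK
  offset (1,0) -> (4,5): empty -> OK
  offset (1,1) -> (4,6): empty -> OK
  offset (2,1) -> (5,6): empty -> OK
All cells valid: yes

Answer: yes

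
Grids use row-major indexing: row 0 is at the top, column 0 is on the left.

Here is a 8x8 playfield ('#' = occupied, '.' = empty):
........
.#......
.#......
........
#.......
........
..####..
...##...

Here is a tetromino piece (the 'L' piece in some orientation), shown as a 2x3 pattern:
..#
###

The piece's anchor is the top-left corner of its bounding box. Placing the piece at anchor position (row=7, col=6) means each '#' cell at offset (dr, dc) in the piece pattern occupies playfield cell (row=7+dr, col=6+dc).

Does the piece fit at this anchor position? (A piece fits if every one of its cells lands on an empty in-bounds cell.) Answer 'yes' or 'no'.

Answer: no

Derivation:
Check each piece cell at anchor (7, 6):
  offset (0,2) -> (7,8): out of bounds -> FAIL
  offset (1,0) -> (8,6): out of bounds -> FAIL
  offset (1,1) -> (8,7): out of bounds -> FAIL
  offset (1,2) -> (8,8): out of bounds -> FAIL
All cells valid: no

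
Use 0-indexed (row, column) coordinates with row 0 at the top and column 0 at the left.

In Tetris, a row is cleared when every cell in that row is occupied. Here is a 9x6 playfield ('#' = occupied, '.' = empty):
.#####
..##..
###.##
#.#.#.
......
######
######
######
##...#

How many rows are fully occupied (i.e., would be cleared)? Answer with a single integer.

Check each row:
  row 0: 1 empty cell -> not full
  row 1: 4 empty cells -> not full
  row 2: 1 empty cell -> not full
  row 3: 3 empty cells -> not full
  row 4: 6 empty cells -> not full
  row 5: 0 empty cells -> FULL (clear)
  row 6: 0 empty cells -> FULL (clear)
  row 7: 0 empty cells -> FULL (clear)
  row 8: 3 empty cells -> not full
Total rows cleared: 3

Answer: 3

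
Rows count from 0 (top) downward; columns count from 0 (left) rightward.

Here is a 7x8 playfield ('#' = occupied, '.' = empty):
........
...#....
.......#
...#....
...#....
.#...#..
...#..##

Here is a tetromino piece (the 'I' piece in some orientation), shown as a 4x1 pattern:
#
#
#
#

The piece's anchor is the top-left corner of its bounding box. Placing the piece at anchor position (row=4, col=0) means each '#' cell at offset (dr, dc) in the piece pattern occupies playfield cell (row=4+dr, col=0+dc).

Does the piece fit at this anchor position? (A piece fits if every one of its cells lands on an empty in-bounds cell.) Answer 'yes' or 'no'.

Check each piece cell at anchor (4, 0):
  offset (0,0) -> (4,0): empty -> OK
  offset (1,0) -> (5,0): empty -> OK
  offset (2,0) -> (6,0): empty -> OK
  offset (3,0) -> (7,0): out of bounds -> FAIL
All cells valid: no

Answer: no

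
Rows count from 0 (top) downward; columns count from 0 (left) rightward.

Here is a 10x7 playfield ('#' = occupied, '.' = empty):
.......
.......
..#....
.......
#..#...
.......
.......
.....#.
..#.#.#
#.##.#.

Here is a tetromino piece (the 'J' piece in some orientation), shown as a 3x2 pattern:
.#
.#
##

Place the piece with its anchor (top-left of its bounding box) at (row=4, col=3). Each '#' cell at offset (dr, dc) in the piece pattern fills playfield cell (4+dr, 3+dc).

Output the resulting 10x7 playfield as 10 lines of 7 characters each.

Fill (4+0,3+1) = (4,4)
Fill (4+1,3+1) = (5,4)
Fill (4+2,3+0) = (6,3)
Fill (4+2,3+1) = (6,4)

Answer: .......
.......
..#....
.......
#..##..
....#..
...##..
.....#.
..#.#.#
#.##.#.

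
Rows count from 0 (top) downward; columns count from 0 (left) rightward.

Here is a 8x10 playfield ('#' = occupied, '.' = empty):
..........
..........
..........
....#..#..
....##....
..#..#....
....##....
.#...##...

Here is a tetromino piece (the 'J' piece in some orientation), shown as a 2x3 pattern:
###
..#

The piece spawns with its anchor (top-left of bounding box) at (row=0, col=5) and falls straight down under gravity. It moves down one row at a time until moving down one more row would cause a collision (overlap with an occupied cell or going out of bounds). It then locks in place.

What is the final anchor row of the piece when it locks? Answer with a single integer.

Answer: 1

Derivation:
Spawn at (row=0, col=5). Try each row:
  row 0: fits
  row 1: fits
  row 2: blocked -> lock at row 1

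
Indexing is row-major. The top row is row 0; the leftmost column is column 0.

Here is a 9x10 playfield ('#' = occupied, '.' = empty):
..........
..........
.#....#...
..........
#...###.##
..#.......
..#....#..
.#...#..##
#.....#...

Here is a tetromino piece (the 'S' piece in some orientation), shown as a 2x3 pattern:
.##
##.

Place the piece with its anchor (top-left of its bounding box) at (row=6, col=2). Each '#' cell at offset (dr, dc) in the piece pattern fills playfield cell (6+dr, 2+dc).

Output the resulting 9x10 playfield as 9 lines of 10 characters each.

Answer: ..........
..........
.#....#...
..........
#...###.##
..#.......
..###..#..
.###.#..##
#.....#...

Derivation:
Fill (6+0,2+1) = (6,3)
Fill (6+0,2+2) = (6,4)
Fill (6+1,2+0) = (7,2)
Fill (6+1,2+1) = (7,3)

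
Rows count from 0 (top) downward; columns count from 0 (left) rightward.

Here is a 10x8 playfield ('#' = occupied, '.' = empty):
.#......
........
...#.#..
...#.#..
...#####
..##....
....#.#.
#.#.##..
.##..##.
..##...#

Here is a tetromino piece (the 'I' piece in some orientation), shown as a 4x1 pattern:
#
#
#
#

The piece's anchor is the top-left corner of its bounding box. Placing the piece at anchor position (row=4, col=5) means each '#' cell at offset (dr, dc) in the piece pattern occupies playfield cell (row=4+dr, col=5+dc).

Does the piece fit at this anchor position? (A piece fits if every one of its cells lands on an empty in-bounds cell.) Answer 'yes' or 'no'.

Answer: no

Derivation:
Check each piece cell at anchor (4, 5):
  offset (0,0) -> (4,5): occupied ('#') -> FAIL
  offset (1,0) -> (5,5): empty -> OK
  offset (2,0) -> (6,5): empty -> OK
  offset (3,0) -> (7,5): occupied ('#') -> FAIL
All cells valid: no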